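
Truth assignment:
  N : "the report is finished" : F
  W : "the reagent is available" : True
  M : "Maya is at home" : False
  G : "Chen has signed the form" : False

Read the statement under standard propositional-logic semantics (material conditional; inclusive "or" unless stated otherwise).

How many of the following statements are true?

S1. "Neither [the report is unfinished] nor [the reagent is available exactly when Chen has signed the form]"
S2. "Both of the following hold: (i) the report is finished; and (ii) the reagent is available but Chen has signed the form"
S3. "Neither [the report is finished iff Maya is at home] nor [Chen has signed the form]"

0

S1: This is ¬N ↓ (W ↔ G).

¬N = ¬F = T
W ↔ G = T ↔ F = F
¬N ↓ (W ↔ G) = T ↓ F = F
Hence S1 is false.

S2: Formalization: N ∧ (W ∧ G)

W ∧ G = T ∧ F = F
N ∧ (W ∧ G) = F ∧ F = F
Thus S2 is false.

S3: In symbols: (N ↔ M) ↓ G

N ↔ M = F ↔ F = T
(N ↔ M) ↓ G = T ↓ F = F
So S3 is false.

0 of the 3 statements are true (none).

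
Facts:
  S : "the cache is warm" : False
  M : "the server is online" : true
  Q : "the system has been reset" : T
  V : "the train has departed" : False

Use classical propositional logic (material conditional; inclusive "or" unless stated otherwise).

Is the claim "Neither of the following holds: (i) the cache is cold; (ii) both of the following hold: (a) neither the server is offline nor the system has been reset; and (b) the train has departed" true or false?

Formalization: ¬S ↓ ((¬M ↓ Q) ∧ V)

¬S = ¬F = T
¬M = ¬T = F
¬M ↓ Q = F ↓ T = F
(¬M ↓ Q) ∧ V = F ∧ F = F
¬S ↓ ((¬M ↓ Q) ∧ V) = T ↓ F = F

The statement is false.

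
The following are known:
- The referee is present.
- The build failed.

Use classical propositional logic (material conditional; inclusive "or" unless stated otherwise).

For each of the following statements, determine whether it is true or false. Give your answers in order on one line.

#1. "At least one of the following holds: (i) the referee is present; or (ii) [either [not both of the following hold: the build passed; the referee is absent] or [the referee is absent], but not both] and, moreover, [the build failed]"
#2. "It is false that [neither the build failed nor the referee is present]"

#1 T / #2 T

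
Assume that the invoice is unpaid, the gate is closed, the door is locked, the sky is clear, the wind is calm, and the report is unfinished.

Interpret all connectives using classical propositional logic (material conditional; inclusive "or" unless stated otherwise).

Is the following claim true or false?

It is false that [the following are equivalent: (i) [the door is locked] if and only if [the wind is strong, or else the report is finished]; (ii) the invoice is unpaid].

Let R = "the door is locked" (T), U = "the wind is strong" (F), V = "the report is finished" (F), P = "the invoice is paid" (F).
This is ¬((R ↔ (U ∨ V)) ↔ ¬P).

U ∨ V = F ∨ F = F
R ↔ (U ∨ V) = T ↔ F = F
¬P = ¬F = T
(R ↔ (U ∨ V)) ↔ ¬P = F ↔ T = F
¬((R ↔ (U ∨ V)) ↔ ¬P) = ¬F = T

true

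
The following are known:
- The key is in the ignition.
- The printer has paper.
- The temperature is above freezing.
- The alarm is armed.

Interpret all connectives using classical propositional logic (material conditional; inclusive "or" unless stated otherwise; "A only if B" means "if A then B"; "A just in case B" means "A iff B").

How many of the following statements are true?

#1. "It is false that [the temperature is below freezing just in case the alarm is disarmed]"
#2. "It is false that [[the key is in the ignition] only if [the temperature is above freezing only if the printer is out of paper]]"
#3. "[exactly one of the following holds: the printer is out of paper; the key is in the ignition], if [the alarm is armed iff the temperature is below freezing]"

2

Let L = "the temperature is below freezing" (False), M = "the alarm is armed" (True), N = "the key is in the ignition" (True), W = "the printer has paper" (True).

#1: This is not (L iff not M).

not M = not True = False
L iff not M = False iff False = True
not (L iff not M) = not True = False
Thus #1 is false.

#2: In symbols: not (N -> (not L -> not W))

not L = not False = True
not W = not True = False
not L -> not W = True -> False = False
N -> (not L -> not W) = True -> False = False
not (N -> (not L -> not W)) = not False = True
Hence #2 is true.

#3: This is (M iff L) -> (not W xor N).

M iff L = True iff False = False
not W = not True = False
not W xor N = False xor True = True
(M iff L) -> (not W xor N) = False -> True = True
Thus #3 is true.

2 of the 3 statements are true (#2, #3).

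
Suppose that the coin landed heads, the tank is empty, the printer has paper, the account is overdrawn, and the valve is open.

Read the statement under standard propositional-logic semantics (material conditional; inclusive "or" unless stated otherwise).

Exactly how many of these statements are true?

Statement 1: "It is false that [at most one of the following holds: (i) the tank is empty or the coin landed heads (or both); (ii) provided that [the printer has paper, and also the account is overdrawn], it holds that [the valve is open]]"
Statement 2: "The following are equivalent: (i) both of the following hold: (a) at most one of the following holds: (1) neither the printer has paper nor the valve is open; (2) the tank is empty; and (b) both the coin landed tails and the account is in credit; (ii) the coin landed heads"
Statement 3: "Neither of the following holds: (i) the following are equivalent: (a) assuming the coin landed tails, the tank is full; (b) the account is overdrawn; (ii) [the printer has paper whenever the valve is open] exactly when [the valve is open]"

1

Let Q = "the tank is full" (False), P = "the coin landed heads" (True), R = "the printer has paper" (True), S = "the account is overdrawn" (True), U = "the valve is open" (True).

Statement 1: In symbols: not ((not Q or P) nand ((R and S) -> U))

not Q = not False = True
not Q or P = True or True = True
R and S = True and True = True
(R and S) -> U = True -> True = True
(not Q or P) nand ((R and S) -> U) = True nand True = False
not ((not Q or P) nand ((R and S) -> U)) = not False = True
Thus Statement 1 is true.

Statement 2: Formalization: (((R nor U) nand not Q) and (not P and not S)) iff P

R nor U = True nor True = False
not Q = not False = True
(R nor U) nand not Q = False nand True = True
not P = not True = False
not S = not True = False
not P and not S = False and False = False
((R nor U) nand not Q) and (not P and not S) = True and False = False
(((R nor U) nand not Q) and (not P and not S)) iff P = False iff True = False
So Statement 2 is false.

Statement 3: Formalization: ((not P -> Q) iff S) nor ((U -> R) iff U)

not P = not True = False
not P -> Q = False -> False = True
(not P -> Q) iff S = True iff True = True
U -> R = True -> True = True
(U -> R) iff U = True iff True = True
((not P -> Q) iff S) nor ((U -> R) iff U) = True nor True = False
So Statement 3 is false.

Count: 1.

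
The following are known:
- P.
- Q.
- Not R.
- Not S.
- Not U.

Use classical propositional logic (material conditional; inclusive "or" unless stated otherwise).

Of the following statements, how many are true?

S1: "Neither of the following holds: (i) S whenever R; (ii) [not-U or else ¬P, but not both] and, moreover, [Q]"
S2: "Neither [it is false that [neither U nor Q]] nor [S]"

S1: In symbols: (R → S) ↓ ((¬U ⊕ ¬P) ∧ Q)

R → S = F → F = T
¬U = ¬F = T
¬P = ¬T = F
¬U ⊕ ¬P = T ⊕ F = T
(¬U ⊕ ¬P) ∧ Q = T ∧ T = T
(R → S) ↓ ((¬U ⊕ ¬P) ∧ Q) = T ↓ T = F
Hence S1 is false.

S2: Formalization: ¬(U ↓ Q) ↓ S

U ↓ Q = F ↓ T = F
¬(U ↓ Q) = ¬F = T
¬(U ↓ Q) ↓ S = T ↓ F = F
So S2 is false.

Count: 0.

0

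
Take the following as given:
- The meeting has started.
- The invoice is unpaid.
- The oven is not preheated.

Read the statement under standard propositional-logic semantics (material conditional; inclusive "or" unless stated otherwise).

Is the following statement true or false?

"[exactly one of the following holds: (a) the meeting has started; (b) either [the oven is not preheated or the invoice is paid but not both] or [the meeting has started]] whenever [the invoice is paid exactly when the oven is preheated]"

Let V = "the invoice is paid" (F), W = "the oven is preheated" (F), H = "the meeting has started" (T).
Parsed as (V ↔ W) → (H ⊕ ((¬W ⊕ V) ∨ H))

V ↔ W = F ↔ F = T
¬W = ¬F = T
¬W ⊕ V = T ⊕ F = T
(¬W ⊕ V) ∨ H = T ∨ T = T
H ⊕ ((¬W ⊕ V) ∨ H) = T ⊕ T = F
(V ↔ W) → (H ⊕ ((¬W ⊕ V) ∨ H)) = T → F = F

false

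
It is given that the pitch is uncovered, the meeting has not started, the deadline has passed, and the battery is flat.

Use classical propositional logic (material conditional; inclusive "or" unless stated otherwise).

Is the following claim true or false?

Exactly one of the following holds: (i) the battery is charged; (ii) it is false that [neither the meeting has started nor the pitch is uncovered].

True.

Let S = "the battery is charged" (F), Q = "the meeting has started" (F), P = "the pitch is covered" (F).
This is S ⊕ ¬(Q ↓ ¬P).

¬P = ¬F = T
Q ↓ ¬P = F ↓ T = F
¬(Q ↓ ¬P) = ¬F = T
S ⊕ ¬(Q ↓ ¬P) = F ⊕ T = T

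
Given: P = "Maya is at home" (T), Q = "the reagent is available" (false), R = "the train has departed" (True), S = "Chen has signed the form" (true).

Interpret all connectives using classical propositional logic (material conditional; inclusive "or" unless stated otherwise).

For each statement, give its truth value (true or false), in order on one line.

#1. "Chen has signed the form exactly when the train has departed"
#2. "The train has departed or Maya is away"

#1: In symbols: S <-> R

S <-> R = T <-> T = T
Hence #1 is true.

#2: In symbols: R | ~P

~P = ~T = F
R | ~P = T | F = T
Thus #2 is true.

#1 T, #2 T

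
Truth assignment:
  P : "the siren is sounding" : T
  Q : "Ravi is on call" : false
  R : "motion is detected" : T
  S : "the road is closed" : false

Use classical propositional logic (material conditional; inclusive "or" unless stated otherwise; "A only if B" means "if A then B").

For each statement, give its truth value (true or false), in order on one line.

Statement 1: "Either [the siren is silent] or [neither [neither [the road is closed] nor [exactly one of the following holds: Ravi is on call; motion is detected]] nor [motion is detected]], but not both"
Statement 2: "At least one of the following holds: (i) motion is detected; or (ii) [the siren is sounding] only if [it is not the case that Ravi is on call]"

Statement 1 F; Statement 2 T

Statement 1: Parsed as ¬P ⊕ ((S ↓ (Q ⊕ R)) ↓ R)

¬P = ¬T = F
Q ⊕ R = F ⊕ T = T
S ↓ (Q ⊕ R) = F ↓ T = F
(S ↓ (Q ⊕ R)) ↓ R = F ↓ T = F
¬P ⊕ ((S ↓ (Q ⊕ R)) ↓ R) = F ⊕ F = F
Thus Statement 1 is false.

Statement 2: Formalization: R ∨ (P → ¬Q)

¬Q = ¬F = T
P → ¬Q = T → T = T
R ∨ (P → ¬Q) = T ∨ T = T
Thus Statement 2 is true.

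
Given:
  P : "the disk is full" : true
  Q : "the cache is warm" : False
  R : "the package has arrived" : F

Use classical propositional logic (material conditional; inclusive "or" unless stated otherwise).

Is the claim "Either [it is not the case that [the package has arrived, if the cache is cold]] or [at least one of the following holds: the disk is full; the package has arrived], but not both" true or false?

The statement is false.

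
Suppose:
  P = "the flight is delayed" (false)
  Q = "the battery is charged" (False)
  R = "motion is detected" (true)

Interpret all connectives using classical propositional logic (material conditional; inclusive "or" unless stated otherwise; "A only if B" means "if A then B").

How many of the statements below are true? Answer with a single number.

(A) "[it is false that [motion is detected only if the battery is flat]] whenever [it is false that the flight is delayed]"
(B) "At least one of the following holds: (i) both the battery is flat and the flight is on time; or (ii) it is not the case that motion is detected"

1

(A): In symbols: ~P -> ~(R -> ~Q)

~P = ~F = T
~Q = ~F = T
R -> ~Q = T -> T = T
~(R -> ~Q) = ~T = F
~P -> ~(R -> ~Q) = T -> F = F
Hence (A) is false.

(B): This is (~Q & ~P) | ~R.

~Q = ~F = T
~P = ~F = T
~Q & ~P = T & T = T
~R = ~T = F
(~Q & ~P) | ~R = T | F = T
So (B) is true.

1 of the 2 statements is true ((B)).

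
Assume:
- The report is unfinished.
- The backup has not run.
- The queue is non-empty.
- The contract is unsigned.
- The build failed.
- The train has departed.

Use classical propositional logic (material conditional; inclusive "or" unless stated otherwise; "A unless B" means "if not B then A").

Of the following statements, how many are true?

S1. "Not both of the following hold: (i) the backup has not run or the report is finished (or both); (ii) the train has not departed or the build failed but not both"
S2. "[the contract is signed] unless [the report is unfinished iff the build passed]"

Let Q = "the backup has run" (F), P = "the report is finished" (F), V = "the train has departed" (T), U = "the build passed" (F), S = "the contract is signed" (F).

S1: This is (¬Q ∨ P) ↑ (¬V ⊕ ¬U).

¬Q = ¬F = T
¬Q ∨ P = T ∨ F = T
¬V = ¬T = F
¬U = ¬F = T
¬V ⊕ ¬U = F ⊕ T = T
(¬Q ∨ P) ↑ (¬V ⊕ ¬U) = T ↑ T = F
Thus S1 is false.

S2: This is S ∨ (¬P ↔ U).

¬P = ¬F = T
¬P ↔ U = T ↔ F = F
S ∨ (¬P ↔ U) = F ∨ F = F
Thus S2 is false.

0 of the 2 statements are true (none).

0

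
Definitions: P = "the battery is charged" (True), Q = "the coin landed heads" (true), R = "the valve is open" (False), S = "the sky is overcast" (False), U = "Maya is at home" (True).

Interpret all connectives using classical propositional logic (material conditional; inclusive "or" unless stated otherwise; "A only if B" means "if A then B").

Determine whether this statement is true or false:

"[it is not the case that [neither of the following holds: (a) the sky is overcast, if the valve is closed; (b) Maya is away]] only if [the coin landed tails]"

True.

In symbols: ¬((¬R → S) ↓ ¬U) → ¬Q

¬R = ¬F = T
¬R → S = T → F = F
¬U = ¬T = F
(¬R → S) ↓ ¬U = F ↓ F = T
¬((¬R → S) ↓ ¬U) = ¬T = F
¬Q = ¬T = F
¬((¬R → S) ↓ ¬U) → ¬Q = F → F = T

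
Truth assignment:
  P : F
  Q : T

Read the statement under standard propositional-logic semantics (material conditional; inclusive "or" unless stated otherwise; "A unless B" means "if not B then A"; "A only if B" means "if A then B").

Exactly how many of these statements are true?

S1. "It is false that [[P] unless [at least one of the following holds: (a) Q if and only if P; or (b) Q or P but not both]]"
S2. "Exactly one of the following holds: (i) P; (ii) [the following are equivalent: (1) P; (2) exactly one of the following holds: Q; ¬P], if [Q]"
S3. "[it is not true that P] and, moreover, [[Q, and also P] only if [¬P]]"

2

S1: Parsed as ¬(P ∨ ((Q ↔ P) ∨ (Q ⊕ P)))

Q ↔ P = T ↔ F = F
Q ⊕ P = T ⊕ F = T
(Q ↔ P) ∨ (Q ⊕ P) = F ∨ T = T
P ∨ ((Q ↔ P) ∨ (Q ⊕ P)) = F ∨ T = T
¬(P ∨ ((Q ↔ P) ∨ (Q ⊕ P))) = ¬T = F
So S1 is false.

S2: Formalization: P ⊕ (Q → (P ↔ (Q ⊕ ¬P)))

¬P = ¬F = T
Q ⊕ ¬P = T ⊕ T = F
P ↔ (Q ⊕ ¬P) = F ↔ F = T
Q → (P ↔ (Q ⊕ ¬P)) = T → T = T
P ⊕ (Q → (P ↔ (Q ⊕ ¬P))) = F ⊕ T = T
Thus S2 is true.

S3: Parsed as ¬P ∧ ((Q ∧ P) → ¬P)

¬P = ¬F = T
Q ∧ P = T ∧ F = F
¬P = ¬F = T
(Q ∧ P) → ¬P = F → T = T
¬P ∧ ((Q ∧ P) → ¬P) = T ∧ T = T
Thus S3 is true.

2 of the 3 statements are true (S2, S3).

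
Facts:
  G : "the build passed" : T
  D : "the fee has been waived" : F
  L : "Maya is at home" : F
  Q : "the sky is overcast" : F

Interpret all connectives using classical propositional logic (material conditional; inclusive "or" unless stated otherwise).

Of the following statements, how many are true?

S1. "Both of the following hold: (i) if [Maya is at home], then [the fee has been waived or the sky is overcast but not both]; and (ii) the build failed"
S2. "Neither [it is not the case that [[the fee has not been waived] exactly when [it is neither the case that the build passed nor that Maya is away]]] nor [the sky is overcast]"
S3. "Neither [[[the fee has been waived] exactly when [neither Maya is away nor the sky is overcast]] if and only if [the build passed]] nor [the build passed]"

S1: In symbols: (L → (D ⊕ Q)) ∧ ¬G

D ⊕ Q = F ⊕ F = F
L → (D ⊕ Q) = F → F = T
¬G = ¬T = F
(L → (D ⊕ Q)) ∧ ¬G = T ∧ F = F
Hence S1 is false.

S2: In symbols: ¬(¬D ↔ (G ↓ ¬L)) ↓ Q

¬D = ¬F = T
¬L = ¬F = T
G ↓ ¬L = T ↓ T = F
¬D ↔ (G ↓ ¬L) = T ↔ F = F
¬(¬D ↔ (G ↓ ¬L)) = ¬F = T
¬(¬D ↔ (G ↓ ¬L)) ↓ Q = T ↓ F = F
Thus S2 is false.

S3: Parsed as ((D ↔ (¬L ↓ Q)) ↔ G) ↓ G

¬L = ¬F = T
¬L ↓ Q = T ↓ F = F
D ↔ (¬L ↓ Q) = F ↔ F = T
(D ↔ (¬L ↓ Q)) ↔ G = T ↔ T = T
((D ↔ (¬L ↓ Q)) ↔ G) ↓ G = T ↓ T = F
So S3 is false.

True statements: 0 (none).

0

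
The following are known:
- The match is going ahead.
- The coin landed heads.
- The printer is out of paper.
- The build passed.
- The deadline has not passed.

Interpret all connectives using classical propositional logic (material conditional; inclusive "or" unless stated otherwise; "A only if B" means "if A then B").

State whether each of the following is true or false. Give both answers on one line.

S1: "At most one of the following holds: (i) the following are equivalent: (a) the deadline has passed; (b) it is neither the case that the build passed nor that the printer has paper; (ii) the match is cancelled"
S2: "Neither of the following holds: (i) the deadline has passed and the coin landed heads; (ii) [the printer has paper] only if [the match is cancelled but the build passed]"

S1 T; S2 F

Let U = "the deadline has passed" (F), S = "the build passed" (T), R = "the printer has paper" (F), P = "the match is cancelled" (F), Q = "the coin landed heads" (T).

S1: Parsed as (U <-> (S nor R)) nand P

S nor R = T nor F = F
U <-> (S nor R) = F <-> F = T
(U <-> (S nor R)) nand P = T nand F = T
Thus S1 is true.

S2: This is (U & Q) nor (R -> (P & S)).

U & Q = F & T = F
P & S = F & T = F
R -> (P & S) = F -> F = T
(U & Q) nor (R -> (P & S)) = F nor T = F
Hence S2 is false.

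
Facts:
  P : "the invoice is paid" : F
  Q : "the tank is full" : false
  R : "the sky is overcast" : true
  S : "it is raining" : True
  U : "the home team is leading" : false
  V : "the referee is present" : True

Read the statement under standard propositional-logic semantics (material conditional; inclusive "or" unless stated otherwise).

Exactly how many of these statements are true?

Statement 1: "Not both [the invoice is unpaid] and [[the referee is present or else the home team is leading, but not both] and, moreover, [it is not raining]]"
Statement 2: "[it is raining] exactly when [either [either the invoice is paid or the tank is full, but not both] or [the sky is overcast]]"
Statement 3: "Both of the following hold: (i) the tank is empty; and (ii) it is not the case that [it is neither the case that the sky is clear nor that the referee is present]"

Statement 1: Parsed as ¬P ↑ ((V ⊕ U) ∧ ¬S)

¬P = ¬F = T
V ⊕ U = T ⊕ F = T
¬S = ¬T = F
(V ⊕ U) ∧ ¬S = T ∧ F = F
¬P ↑ ((V ⊕ U) ∧ ¬S) = T ↑ F = T
Thus Statement 1 is true.

Statement 2: In symbols: S ↔ ((P ⊕ Q) ∨ R)

P ⊕ Q = F ⊕ F = F
(P ⊕ Q) ∨ R = F ∨ T = T
S ↔ ((P ⊕ Q) ∨ R) = T ↔ T = T
Hence Statement 2 is true.

Statement 3: Formalization: ¬Q ∧ ¬(¬R ↓ V)

¬Q = ¬F = T
¬R = ¬T = F
¬R ↓ V = F ↓ T = F
¬(¬R ↓ V) = ¬F = T
¬Q ∧ ¬(¬R ↓ V) = T ∧ T = T
So Statement 3 is true.

Count: 3.

3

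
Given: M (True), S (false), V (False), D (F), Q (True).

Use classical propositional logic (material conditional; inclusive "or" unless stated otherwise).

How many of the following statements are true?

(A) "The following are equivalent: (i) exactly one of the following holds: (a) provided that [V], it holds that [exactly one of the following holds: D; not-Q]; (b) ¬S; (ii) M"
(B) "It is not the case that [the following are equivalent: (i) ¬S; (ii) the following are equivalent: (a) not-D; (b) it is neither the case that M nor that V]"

1

(A): In symbols: ((V -> (D xor not Q)) xor not S) iff M

not Q = not True = False
D xor not Q = False xor False = False
V -> (D xor not Q) = False -> False = True
not S = not False = True
(V -> (D xor not Q)) xor not S = True xor True = False
((V -> (D xor not Q)) xor not S) iff M = False iff True = False
Thus (A) is false.

(B): This is not (not S iff (not D iff (M nor V))).

not S = not False = True
not D = not False = True
M nor V = True nor False = False
not D iff (M nor V) = True iff False = False
not S iff (not D iff (M nor V)) = True iff False = False
not (not S iff (not D iff (M nor V))) = not False = True
Thus (B) is true.

True statements: 1 ((B)).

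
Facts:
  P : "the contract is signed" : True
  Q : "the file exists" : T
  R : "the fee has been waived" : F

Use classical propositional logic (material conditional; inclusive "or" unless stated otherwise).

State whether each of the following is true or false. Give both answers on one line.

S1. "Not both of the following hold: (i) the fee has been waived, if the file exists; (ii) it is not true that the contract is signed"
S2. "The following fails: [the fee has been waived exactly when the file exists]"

S1 T / S2 T

S1: Formalization: (Q -> R) nand not P

Q -> R = True -> False = False
not P = not True = False
(Q -> R) nand not P = False nand False = True
Thus S1 is true.

S2: In symbols: not (R iff Q)

R iff Q = False iff True = False
not (R iff Q) = not False = True
So S2 is true.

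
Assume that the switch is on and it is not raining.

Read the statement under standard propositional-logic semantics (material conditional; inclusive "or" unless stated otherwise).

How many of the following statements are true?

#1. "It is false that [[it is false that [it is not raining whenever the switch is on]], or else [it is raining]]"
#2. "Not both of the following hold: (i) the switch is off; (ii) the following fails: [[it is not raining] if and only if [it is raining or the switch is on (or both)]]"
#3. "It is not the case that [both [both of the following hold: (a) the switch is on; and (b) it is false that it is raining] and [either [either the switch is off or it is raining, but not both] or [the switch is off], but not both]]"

Let P = "the switch is on" (T), Q = "it is raining" (F).

#1: Formalization: ¬(¬(P → ¬Q) ∨ Q)

¬Q = ¬F = T
P → ¬Q = T → T = T
¬(P → ¬Q) = ¬T = F
¬(P → ¬Q) ∨ Q = F ∨ F = F
¬(¬(P → ¬Q) ∨ Q) = ¬F = T
So #1 is true.

#2: This is ¬P ↑ ¬(¬Q ↔ (Q ∨ P)).

¬P = ¬T = F
¬Q = ¬F = T
Q ∨ P = F ∨ T = T
¬Q ↔ (Q ∨ P) = T ↔ T = T
¬(¬Q ↔ (Q ∨ P)) = ¬T = F
¬P ↑ ¬(¬Q ↔ (Q ∨ P)) = F ↑ F = T
Hence #2 is true.

#3: Parsed as ¬((P ∧ ¬Q) ∧ ((¬P ⊕ Q) ⊕ ¬P))

¬Q = ¬F = T
P ∧ ¬Q = T ∧ T = T
¬P = ¬T = F
¬P ⊕ Q = F ⊕ F = F
¬P = ¬T = F
(¬P ⊕ Q) ⊕ ¬P = F ⊕ F = F
(P ∧ ¬Q) ∧ ((¬P ⊕ Q) ⊕ ¬P) = T ∧ F = F
¬((P ∧ ¬Q) ∧ ((¬P ⊕ Q) ⊕ ¬P)) = ¬F = T
Hence #3 is true.

True statements: 3 (#1, #2, #3).

3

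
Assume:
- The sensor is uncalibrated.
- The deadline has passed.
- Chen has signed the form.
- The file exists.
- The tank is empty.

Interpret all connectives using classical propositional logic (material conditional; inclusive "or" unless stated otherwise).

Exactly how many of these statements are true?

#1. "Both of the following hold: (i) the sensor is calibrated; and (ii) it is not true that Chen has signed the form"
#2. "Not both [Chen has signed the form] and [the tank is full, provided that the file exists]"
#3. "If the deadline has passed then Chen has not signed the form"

1

Let P = "the sensor is calibrated" (F), R = "Chen has signed the form" (T), S = "the file exists" (T), U = "the tank is full" (F), Q = "the deadline has passed" (T).

#1: In symbols: P ∧ ¬R

¬R = ¬T = F
P ∧ ¬R = F ∧ F = F
So #1 is false.

#2: Formalization: R ↑ (S → U)

S → U = T → F = F
R ↑ (S → U) = T ↑ F = T
So #2 is true.

#3: Formalization: Q → ¬R

¬R = ¬T = F
Q → ¬R = T → F = F
So #3 is false.

Count: 1.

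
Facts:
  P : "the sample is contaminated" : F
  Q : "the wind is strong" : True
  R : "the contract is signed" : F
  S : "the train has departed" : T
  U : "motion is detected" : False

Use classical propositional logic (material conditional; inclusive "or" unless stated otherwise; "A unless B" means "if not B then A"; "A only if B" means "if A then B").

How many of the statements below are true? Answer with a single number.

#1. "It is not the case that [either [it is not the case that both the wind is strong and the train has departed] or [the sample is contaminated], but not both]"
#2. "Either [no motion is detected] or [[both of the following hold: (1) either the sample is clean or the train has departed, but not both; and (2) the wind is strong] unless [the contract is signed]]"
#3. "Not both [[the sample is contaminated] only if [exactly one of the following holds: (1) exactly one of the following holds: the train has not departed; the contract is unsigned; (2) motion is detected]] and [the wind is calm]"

3

#1: Parsed as not ((Q nand S) xor P)

Q nand S = True nand True = False
(Q nand S) xor P = False xor False = False
not ((Q nand S) xor P) = not False = True
Thus #1 is true.

#2: This is not U or (((not P xor S) and Q) or R).

not U = not False = True
not P = not False = True
not P xor S = True xor True = False
(not P xor S) and Q = False and True = False
((not P xor S) and Q) or R = False or False = False
not U or (((not P xor S) and Q) or R) = True or False = True
Thus #2 is true.

#3: This is (P -> ((not S xor not R) xor U)) nand not Q.

not S = not True = False
not R = not False = True
not S xor not R = False xor True = True
(not S xor not R) xor U = True xor False = True
P -> ((not S xor not R) xor U) = False -> True = True
not Q = not True = False
(P -> ((not S xor not R) xor U)) nand not Q = True nand False = True
So #3 is true.

True statements: 3.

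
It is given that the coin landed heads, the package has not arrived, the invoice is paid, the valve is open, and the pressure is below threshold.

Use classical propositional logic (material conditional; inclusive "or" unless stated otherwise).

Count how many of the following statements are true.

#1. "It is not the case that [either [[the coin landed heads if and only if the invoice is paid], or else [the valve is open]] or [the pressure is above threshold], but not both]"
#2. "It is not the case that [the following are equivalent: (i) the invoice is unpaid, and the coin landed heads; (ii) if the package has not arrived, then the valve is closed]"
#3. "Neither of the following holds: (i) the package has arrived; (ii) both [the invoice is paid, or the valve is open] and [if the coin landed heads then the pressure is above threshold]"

1

Let P = "the coin landed heads" (T), R = "the invoice is paid" (T), S = "the valve is open" (T), U = "the pressure is above threshold" (F), Q = "the package has arrived" (F).

#1: In symbols: ~(((P <-> R) | S) xor U)

P <-> R = T <-> T = T
(P <-> R) | S = T | T = T
((P <-> R) | S) xor U = T xor F = T
~(((P <-> R) | S) xor U) = ~T = F
So #1 is false.

#2: Parsed as ~((~R & P) <-> (~Q -> ~S))

~R = ~T = F
~R & P = F & T = F
~Q = ~F = T
~S = ~T = F
~Q -> ~S = T -> F = F
(~R & P) <-> (~Q -> ~S) = F <-> F = T
~((~R & P) <-> (~Q -> ~S)) = ~T = F
So #2 is false.

#3: Parsed as Q nor ((R | S) & (P -> U))

R | S = T | T = T
P -> U = T -> F = F
(R | S) & (P -> U) = T & F = F
Q nor ((R | S) & (P -> U)) = F nor F = T
Thus #3 is true.

True statements: 1 (#3).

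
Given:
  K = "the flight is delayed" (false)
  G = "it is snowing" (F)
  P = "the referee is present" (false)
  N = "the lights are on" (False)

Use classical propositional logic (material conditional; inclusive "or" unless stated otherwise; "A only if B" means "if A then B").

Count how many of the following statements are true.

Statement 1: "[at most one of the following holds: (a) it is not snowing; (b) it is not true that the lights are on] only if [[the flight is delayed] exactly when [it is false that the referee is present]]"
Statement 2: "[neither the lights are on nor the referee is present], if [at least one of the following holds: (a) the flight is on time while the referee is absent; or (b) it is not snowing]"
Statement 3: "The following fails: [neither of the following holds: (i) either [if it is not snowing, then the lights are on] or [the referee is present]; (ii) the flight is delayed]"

Statement 1: Formalization: (¬G ↑ ¬N) → (K ↔ ¬P)

¬G = ¬F = T
¬N = ¬F = T
¬G ↑ ¬N = T ↑ T = F
¬P = ¬F = T
K ↔ ¬P = F ↔ T = F
(¬G ↑ ¬N) → (K ↔ ¬P) = F → F = T
Hence Statement 1 is true.

Statement 2: Parsed as ((¬K ∧ ¬P) ∨ ¬G) → (N ↓ P)

¬K = ¬F = T
¬P = ¬F = T
¬K ∧ ¬P = T ∧ T = T
¬G = ¬F = T
(¬K ∧ ¬P) ∨ ¬G = T ∨ T = T
N ↓ P = F ↓ F = T
((¬K ∧ ¬P) ∨ ¬G) → (N ↓ P) = T → T = T
Thus Statement 2 is true.

Statement 3: Formalization: ¬(((¬G → N) ∨ P) ↓ K)

¬G = ¬F = T
¬G → N = T → F = F
(¬G → N) ∨ P = F ∨ F = F
((¬G → N) ∨ P) ↓ K = F ↓ F = T
¬(((¬G → N) ∨ P) ↓ K) = ¬T = F
So Statement 3 is false.

2 of the 3 statements are true (Statement 1, Statement 2).

2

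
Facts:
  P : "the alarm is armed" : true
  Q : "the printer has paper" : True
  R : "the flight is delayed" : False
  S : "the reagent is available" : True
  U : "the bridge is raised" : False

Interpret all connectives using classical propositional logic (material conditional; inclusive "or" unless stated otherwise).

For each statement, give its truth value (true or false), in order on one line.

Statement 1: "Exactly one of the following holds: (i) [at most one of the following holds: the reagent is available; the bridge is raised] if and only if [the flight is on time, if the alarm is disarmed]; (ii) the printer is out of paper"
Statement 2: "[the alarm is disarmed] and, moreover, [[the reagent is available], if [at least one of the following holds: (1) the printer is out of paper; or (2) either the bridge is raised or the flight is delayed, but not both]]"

Statement 1: Formalization: ((S ↑ U) ↔ (¬P → ¬R)) ⊕ ¬Q

S ↑ U = T ↑ F = T
¬P = ¬T = F
¬R = ¬F = T
¬P → ¬R = F → T = T
(S ↑ U) ↔ (¬P → ¬R) = T ↔ T = T
¬Q = ¬T = F
((S ↑ U) ↔ (¬P → ¬R)) ⊕ ¬Q = T ⊕ F = T
Hence Statement 1 is true.

Statement 2: Formalization: ¬P ∧ ((¬Q ∨ (U ⊕ R)) → S)

¬P = ¬T = F
¬Q = ¬T = F
U ⊕ R = F ⊕ F = F
¬Q ∨ (U ⊕ R) = F ∨ F = F
(¬Q ∨ (U ⊕ R)) → S = F → T = T
¬P ∧ ((¬Q ∨ (U ⊕ R)) → S) = F ∧ T = F
Thus Statement 2 is false.

Statement 1 true, Statement 2 false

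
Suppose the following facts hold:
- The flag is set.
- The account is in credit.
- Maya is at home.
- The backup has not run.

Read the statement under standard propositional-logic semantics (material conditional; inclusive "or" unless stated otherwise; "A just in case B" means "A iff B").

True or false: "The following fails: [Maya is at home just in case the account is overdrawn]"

True

Let R = "Maya is at home" (True), Q = "the account is overdrawn" (False).
Parsed as not (R iff Q)

R iff Q = True iff False = False
not (R iff Q) = not False = True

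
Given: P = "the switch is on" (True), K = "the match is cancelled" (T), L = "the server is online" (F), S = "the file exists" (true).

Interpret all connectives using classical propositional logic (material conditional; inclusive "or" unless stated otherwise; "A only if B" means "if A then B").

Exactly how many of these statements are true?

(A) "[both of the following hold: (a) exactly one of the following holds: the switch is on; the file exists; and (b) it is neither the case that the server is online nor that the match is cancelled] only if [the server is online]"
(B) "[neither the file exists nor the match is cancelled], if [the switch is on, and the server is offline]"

(A): Parsed as ((P xor S) & (L nor K)) -> L

P xor S = T xor T = F
L nor K = F nor T = F
(P xor S) & (L nor K) = F & F = F
((P xor S) & (L nor K)) -> L = F -> F = T
Thus (A) is true.

(B): This is (P & ~L) -> (S nor K).

~L = ~F = T
P & ~L = T & T = T
S nor K = T nor T = F
(P & ~L) -> (S nor K) = T -> F = F
So (B) is false.

True statements: 1 ((A)).

1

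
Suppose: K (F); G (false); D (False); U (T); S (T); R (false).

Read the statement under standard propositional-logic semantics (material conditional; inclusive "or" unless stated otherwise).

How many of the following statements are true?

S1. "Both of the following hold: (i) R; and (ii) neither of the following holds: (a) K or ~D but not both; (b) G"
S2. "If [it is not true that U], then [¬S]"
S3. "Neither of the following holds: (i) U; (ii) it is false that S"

S1: Parsed as R ∧ ((K ⊕ ¬D) ↓ G)

¬D = ¬F = T
K ⊕ ¬D = F ⊕ T = T
(K ⊕ ¬D) ↓ G = T ↓ F = F
R ∧ ((K ⊕ ¬D) ↓ G) = F ∧ F = F
Thus S1 is false.

S2: Formalization: ¬U → ¬S

¬U = ¬T = F
¬S = ¬T = F
¬U → ¬S = F → F = T
Hence S2 is true.

S3: In symbols: U ↓ ¬S

¬S = ¬T = F
U ↓ ¬S = T ↓ F = F
Hence S3 is false.

Count: 1.

1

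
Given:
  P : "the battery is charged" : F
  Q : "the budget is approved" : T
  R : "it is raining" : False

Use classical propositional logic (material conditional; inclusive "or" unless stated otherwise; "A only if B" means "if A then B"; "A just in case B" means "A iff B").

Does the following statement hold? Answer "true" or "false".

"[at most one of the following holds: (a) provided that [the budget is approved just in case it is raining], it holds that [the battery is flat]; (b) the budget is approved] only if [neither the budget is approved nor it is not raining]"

true

Formalization: (((Q iff R) -> not P) nand Q) -> (Q nor not R)

Q iff R = True iff False = False
not P = not False = True
(Q iff R) -> not P = False -> True = True
((Q iff R) -> not P) nand Q = True nand True = False
not R = not False = True
Q nor not R = True nor True = False
(((Q iff R) -> not P) nand Q) -> (Q nor not R) = False -> False = True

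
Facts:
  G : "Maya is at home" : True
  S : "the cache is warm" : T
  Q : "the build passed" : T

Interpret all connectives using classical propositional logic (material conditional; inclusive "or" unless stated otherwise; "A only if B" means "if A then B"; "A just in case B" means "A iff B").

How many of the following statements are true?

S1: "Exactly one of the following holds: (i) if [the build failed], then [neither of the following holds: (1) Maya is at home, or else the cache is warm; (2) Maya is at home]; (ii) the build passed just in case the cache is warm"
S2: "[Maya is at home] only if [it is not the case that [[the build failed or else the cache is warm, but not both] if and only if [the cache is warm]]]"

0

S1: In symbols: (not Q -> ((G or S) nor G)) xor (Q iff S)

not Q = not True = False
G or S = True or True = True
(G or S) nor G = True nor True = False
not Q -> ((G or S) nor G) = False -> False = True
Q iff S = True iff True = True
(not Q -> ((G or S) nor G)) xor (Q iff S) = True xor True = False
Hence S1 is false.

S2: In symbols: G -> not ((not Q xor S) iff S)

not Q = not True = False
not Q xor S = False xor True = True
(not Q xor S) iff S = True iff True = True
not ((not Q xor S) iff S) = not True = False
G -> not ((not Q xor S) iff S) = True -> False = False
Hence S2 is false.

0 of the 2 statements are true (none).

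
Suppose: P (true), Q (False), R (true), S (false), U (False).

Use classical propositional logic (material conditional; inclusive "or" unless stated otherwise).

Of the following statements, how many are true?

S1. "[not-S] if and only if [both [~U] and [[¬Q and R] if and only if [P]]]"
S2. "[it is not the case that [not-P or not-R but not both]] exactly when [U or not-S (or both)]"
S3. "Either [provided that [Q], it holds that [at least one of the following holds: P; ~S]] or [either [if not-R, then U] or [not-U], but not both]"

S1: This is ¬S ↔ (¬U ∧ ((¬Q ∧ R) ↔ P)).

¬S = ¬F = T
¬U = ¬F = T
¬Q = ¬F = T
¬Q ∧ R = T ∧ T = T
(¬Q ∧ R) ↔ P = T ↔ T = T
¬U ∧ ((¬Q ∧ R) ↔ P) = T ∧ T = T
¬S ↔ (¬U ∧ ((¬Q ∧ R) ↔ P)) = T ↔ T = T
Thus S1 is true.

S2: Formalization: ¬(¬P ⊕ ¬R) ↔ (U ∨ ¬S)

¬P = ¬T = F
¬R = ¬T = F
¬P ⊕ ¬R = F ⊕ F = F
¬(¬P ⊕ ¬R) = ¬F = T
¬S = ¬F = T
U ∨ ¬S = F ∨ T = T
¬(¬P ⊕ ¬R) ↔ (U ∨ ¬S) = T ↔ T = T
Thus S2 is true.

S3: Formalization: (Q → (P ∨ ¬S)) ∨ ((¬R → U) ⊕ ¬U)

¬S = ¬F = T
P ∨ ¬S = T ∨ T = T
Q → (P ∨ ¬S) = F → T = T
¬R = ¬T = F
¬R → U = F → F = T
¬U = ¬F = T
(¬R → U) ⊕ ¬U = T ⊕ T = F
(Q → (P ∨ ¬S)) ∨ ((¬R → U) ⊕ ¬U) = T ∨ F = T
Hence S3 is true.

True statements: 3 (S1, S2, S3).

3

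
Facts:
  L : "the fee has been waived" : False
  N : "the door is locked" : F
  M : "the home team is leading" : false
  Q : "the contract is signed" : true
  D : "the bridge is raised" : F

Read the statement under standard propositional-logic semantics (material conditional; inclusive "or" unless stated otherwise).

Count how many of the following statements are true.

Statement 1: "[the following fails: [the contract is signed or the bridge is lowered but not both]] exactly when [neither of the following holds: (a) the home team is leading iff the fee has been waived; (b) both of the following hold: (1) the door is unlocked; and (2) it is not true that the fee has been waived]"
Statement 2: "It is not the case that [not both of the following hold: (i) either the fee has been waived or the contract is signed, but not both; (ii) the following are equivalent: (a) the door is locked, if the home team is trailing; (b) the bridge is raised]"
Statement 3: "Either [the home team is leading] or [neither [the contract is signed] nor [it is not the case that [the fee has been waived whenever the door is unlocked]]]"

1

Statement 1: Parsed as ¬(Q ⊕ ¬D) ↔ ((M ↔ L) ↓ (¬N ∧ ¬L))

¬D = ¬F = T
Q ⊕ ¬D = T ⊕ T = F
¬(Q ⊕ ¬D) = ¬F = T
M ↔ L = F ↔ F = T
¬N = ¬F = T
¬L = ¬F = T
¬N ∧ ¬L = T ∧ T = T
(M ↔ L) ↓ (¬N ∧ ¬L) = T ↓ T = F
¬(Q ⊕ ¬D) ↔ ((M ↔ L) ↓ (¬N ∧ ¬L)) = T ↔ F = F
Thus Statement 1 is false.

Statement 2: Formalization: ¬((L ⊕ Q) ↑ ((¬M → N) ↔ D))

L ⊕ Q = F ⊕ T = T
¬M = ¬F = T
¬M → N = T → F = F
(¬M → N) ↔ D = F ↔ F = T
(L ⊕ Q) ↑ ((¬M → N) ↔ D) = T ↑ T = F
¬((L ⊕ Q) ↑ ((¬M → N) ↔ D)) = ¬F = T
Thus Statement 2 is true.

Statement 3: In symbols: M ∨ (Q ↓ ¬(¬N → L))

¬N = ¬F = T
¬N → L = T → F = F
¬(¬N → L) = ¬F = T
Q ↓ ¬(¬N → L) = T ↓ T = F
M ∨ (Q ↓ ¬(¬N → L)) = F ∨ F = F
Hence Statement 3 is false.

True statements: 1 (Statement 2).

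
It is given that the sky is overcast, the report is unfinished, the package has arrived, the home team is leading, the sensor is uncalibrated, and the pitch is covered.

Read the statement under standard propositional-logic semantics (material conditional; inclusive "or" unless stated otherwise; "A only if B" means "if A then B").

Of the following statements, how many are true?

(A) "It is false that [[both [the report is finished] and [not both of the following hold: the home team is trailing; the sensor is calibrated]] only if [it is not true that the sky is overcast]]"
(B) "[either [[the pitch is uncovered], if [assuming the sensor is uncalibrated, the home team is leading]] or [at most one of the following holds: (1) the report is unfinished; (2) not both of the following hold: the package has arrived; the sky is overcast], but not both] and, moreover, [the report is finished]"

Let Q = "the report is finished" (False), S = "the home team is leading" (True), U = "the sensor is calibrated" (False), P = "the sky is overcast" (True), V = "the pitch is covered" (True), R = "the package has arrived" (True).

(A): In symbols: not ((Q and (not S nand U)) -> not P)

not S = not True = False
not S nand U = False nand False = True
Q and (not S nand U) = False and True = False
not P = not True = False
(Q and (not S nand U)) -> not P = False -> False = True
not ((Q and (not S nand U)) -> not P) = not True = False
So (A) is false.

(B): Parsed as (((not U -> S) -> not V) xor (not Q nand (R nand P))) and Q

not U = not False = True
not U -> S = True -> True = True
not V = not True = False
(not U -> S) -> not V = True -> False = False
not Q = not False = True
R nand P = True nand True = False
not Q nand (R nand P) = True nand False = True
((not U -> S) -> not V) xor (not Q nand (R nand P)) = False xor True = True
(((not U -> S) -> not V) xor (not Q nand (R nand P))) and Q = True and False = False
Hence (B) is false.

Count: 0.

0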